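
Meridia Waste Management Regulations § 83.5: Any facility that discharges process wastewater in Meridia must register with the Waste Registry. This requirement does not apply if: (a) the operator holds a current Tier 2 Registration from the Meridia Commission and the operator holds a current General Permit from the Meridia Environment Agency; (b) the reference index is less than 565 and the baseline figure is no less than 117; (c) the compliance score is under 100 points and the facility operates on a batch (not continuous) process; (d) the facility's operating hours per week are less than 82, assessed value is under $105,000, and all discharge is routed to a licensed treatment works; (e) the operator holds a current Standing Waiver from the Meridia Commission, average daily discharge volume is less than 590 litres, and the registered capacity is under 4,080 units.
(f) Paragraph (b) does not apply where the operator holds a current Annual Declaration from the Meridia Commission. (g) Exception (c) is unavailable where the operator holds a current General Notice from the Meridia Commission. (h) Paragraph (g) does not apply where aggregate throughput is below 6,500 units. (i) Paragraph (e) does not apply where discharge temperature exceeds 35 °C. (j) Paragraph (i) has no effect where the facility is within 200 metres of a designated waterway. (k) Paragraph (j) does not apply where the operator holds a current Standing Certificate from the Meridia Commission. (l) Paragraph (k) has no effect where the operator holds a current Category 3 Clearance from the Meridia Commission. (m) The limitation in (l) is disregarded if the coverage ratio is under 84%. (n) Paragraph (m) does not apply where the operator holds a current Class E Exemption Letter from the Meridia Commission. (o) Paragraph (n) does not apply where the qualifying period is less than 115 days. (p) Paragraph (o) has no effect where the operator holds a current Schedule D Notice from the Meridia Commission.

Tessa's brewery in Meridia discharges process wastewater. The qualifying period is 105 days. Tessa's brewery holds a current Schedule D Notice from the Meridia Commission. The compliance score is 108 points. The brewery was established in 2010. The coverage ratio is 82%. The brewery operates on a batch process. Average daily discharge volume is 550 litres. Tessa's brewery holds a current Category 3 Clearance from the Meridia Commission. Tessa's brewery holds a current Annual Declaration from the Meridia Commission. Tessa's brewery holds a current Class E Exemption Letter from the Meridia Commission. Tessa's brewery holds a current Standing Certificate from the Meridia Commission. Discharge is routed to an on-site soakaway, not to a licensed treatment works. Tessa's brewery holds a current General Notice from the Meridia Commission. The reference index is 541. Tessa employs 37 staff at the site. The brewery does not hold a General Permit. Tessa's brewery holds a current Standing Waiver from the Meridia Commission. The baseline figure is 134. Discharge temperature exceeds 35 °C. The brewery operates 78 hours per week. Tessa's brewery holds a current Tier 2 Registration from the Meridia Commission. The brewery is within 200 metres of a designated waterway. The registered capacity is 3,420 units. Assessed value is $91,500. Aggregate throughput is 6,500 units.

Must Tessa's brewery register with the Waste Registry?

Exception (a) requires that the operator holds a current General Permit from the Meridia Environment Agency; but no General Permit is held, so (a) is unavailable.
Exception (b): the reference index is 541, less than the 565 limit; the baseline figure is 134, meeting the 117 threshold — every condition holds. Turning to paragraph (f): (f) applies — a current Annual Declaration is held. Exception (b) does not apply.
Exception (c) fails — the compliance score is 108 points, not under 100 points.
Exception (d) requires that all discharge is routed to a licensed treatment works; but discharge is not routed to a licensed treatment works, so (d) is unavailable.
Exception (e) is satisfied on its face — a current Standing Waiver is held; average daily discharge volume is 550 litres, less than the 590 litres limit; the registered capacity is 3,420 units, under the 4,080 units limit. As to paragraphs (i)–(p): (i) is triggered (discharge temperature exceeds 35 °C), but is itself disapplied by (j): (j) is triggered — the brewery is within 200 m of a designated waterway. (k) would limit (j) — a current Standing Certificate is held — but (l) sets (k) aside: (l) operates against (k): a current Category 3 Clearance is held. (m) would limit (l) — the coverage ratio is 82%, under the 84% limit — but (n) sets (m) aside: (n) is triggered — a current Class E Exemption Letter is held. (o) would limit (n) — the qualifying period is 105 days, less than the 115 days limit — but (p) sets (o) aside: (p) applies — a current Schedule D Notice is held. Exception (e) stands.

No — exception (e) applies; Tessa's brewery is not required to register with the Waste Registry.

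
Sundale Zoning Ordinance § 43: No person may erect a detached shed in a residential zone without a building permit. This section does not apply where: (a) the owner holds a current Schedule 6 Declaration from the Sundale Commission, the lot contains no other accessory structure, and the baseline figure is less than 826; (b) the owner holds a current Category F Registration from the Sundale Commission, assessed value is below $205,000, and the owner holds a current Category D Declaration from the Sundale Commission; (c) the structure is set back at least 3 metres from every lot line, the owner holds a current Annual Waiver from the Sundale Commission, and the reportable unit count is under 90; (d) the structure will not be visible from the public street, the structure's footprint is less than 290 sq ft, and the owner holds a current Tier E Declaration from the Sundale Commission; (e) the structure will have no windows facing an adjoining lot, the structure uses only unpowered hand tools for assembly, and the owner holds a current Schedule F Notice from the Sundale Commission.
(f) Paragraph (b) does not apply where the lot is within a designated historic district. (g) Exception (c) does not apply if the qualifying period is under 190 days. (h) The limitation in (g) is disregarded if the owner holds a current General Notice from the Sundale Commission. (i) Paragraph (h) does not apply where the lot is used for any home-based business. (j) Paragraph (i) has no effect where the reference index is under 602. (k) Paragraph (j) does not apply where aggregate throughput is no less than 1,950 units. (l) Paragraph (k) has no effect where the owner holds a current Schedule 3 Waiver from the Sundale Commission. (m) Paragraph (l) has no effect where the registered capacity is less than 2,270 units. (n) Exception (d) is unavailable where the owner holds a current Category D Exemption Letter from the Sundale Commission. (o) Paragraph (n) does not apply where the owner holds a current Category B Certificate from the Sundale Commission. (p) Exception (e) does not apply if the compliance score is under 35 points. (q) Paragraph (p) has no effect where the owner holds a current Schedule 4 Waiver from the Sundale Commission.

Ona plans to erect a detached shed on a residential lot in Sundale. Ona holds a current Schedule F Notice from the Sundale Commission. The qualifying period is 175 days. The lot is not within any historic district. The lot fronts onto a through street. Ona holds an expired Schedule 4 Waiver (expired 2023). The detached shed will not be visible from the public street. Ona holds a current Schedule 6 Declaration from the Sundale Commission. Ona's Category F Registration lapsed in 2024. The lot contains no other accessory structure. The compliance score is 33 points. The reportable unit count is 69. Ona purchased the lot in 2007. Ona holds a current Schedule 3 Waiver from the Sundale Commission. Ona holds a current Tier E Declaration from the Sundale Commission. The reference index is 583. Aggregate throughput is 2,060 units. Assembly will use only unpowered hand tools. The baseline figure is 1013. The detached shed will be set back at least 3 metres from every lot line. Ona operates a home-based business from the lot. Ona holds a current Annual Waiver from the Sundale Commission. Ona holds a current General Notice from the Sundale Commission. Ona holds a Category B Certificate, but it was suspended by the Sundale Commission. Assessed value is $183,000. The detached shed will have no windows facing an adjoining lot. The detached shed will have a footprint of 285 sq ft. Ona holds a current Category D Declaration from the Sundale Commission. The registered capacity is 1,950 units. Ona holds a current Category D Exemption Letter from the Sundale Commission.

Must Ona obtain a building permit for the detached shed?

Exception (a) does not apply: the baseline figure is 1,013, not less than 826.
Exception (b) requires that the owner holds a current Category F Registration from the Sundale Commission; but no current Category F Registration is held, so (b) is unavailable.
Exception (c) is satisfied on its face — the setback is at least 3 m on every side; a current Annual Waiver is held; the reportable unit count is 69, under the 90 limit. But applying paragraphs (g)–(m): (g) operates against (c): the qualifying period is 175 days, under the 190 days limit. (h) would limit (g) — a current General Notice is held — but (i) sets (h) aside: (i) applies — a home-based business operates on the lot. (j) is triggered (the reference index is 583, under the 602 limit), but is itself disapplied by (k): (k) operates — aggregate throughput is 2,060 units, meeting the 1,950 units threshold. (l) would limit (k) — a current Schedule 3 Waiver is held — but (m) sets (l) aside: (m) applies — the registered capacity is 1,950 units, less than the 2,270 units limit. So (c) is unavailable.
Exception (d)'s conditions are all satisfied: the structure will not be visible from the street; the structure's footprint is 285 sq ft, less than the 290 sq ft limit; a current Tier E Declaration is held. But: (n) is triggered — a current Category D Exemption Letter is held. (o), which would lift (n), does not operate here — there is no Category B Certificate in force. So (d) is unavailable.
Exception (e): no windows face an adjoining lot; assembly uses only hand tools; a current Schedule F Notice is held — every condition holds. But applying paragraphs (p)–(q): (p) operates — the compliance score is 33 points, under the 35 points limit. (q), which would lift (p), is not triggered — there is no Schedule 4 Waiver in force. Exception (e) does not apply.
No exception applies. The general rule governs.

Yes — Ona must obtain a building permit.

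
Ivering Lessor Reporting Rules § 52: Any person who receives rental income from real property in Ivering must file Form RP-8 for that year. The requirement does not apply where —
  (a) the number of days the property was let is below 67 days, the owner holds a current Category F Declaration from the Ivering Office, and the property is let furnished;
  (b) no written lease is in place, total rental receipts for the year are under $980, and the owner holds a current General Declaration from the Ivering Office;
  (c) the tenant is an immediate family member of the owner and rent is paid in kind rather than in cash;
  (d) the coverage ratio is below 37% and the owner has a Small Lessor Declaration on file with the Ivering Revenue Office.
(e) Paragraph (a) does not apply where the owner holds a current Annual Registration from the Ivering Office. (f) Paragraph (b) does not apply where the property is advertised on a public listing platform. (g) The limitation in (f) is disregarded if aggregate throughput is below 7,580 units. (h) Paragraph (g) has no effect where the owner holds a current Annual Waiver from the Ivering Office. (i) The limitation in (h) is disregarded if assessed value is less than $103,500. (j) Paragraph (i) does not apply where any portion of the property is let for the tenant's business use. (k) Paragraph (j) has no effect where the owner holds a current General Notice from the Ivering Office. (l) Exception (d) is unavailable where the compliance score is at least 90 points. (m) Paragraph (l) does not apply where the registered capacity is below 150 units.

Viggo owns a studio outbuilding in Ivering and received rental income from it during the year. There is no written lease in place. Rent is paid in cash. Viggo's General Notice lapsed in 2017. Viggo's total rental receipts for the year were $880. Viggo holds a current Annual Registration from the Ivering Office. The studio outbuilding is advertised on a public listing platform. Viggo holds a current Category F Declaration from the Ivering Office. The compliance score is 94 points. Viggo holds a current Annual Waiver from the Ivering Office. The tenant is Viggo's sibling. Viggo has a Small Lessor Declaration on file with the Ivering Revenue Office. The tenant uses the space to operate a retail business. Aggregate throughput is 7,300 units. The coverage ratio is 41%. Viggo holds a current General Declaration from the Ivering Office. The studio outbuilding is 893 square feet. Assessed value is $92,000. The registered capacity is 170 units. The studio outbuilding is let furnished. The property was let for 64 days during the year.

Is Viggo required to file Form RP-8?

All of (a)'s requirements are met (the number of days the property was let is 64 days, below the 67 days limit; a current Category F Declaration is held; the property is let furnished). However, paragraph (e) must be considered: (e) operates against (a): a current Annual Registration is held. So (a) is unavailable.
Exception (b) is satisfied on its face — there is no written lease; total rental receipts for the year are $880, under the $980 limit; a current General Declaration is held. Turning to paragraphs (f)–(k): (f) is engaged — the property is publicly advertised. (g) is triggered (aggregate throughput is 7,300 units, below the 7,580 units limit), but is displaced by (h): (h) operates against (g): a current Annual Waiver is held. (i) would limit (h) — assessed value is $92,000, less than the $103,500 limit — but (j) sets (i) aside: (j) is engaged — the space is let for business use. (k), which would lift (j), is not triggered — no current General Notice is held. (b) is therefore removed.
Exception (c) requires that rent is paid in kind rather than in cash; but rent is paid in cash, so (c) is unavailable.
Exception (d) does not apply: the coverage ratio is 41%, not below 37%.
No exception applies. The general rule governs.

Yes — Viggo must file Form RP-8.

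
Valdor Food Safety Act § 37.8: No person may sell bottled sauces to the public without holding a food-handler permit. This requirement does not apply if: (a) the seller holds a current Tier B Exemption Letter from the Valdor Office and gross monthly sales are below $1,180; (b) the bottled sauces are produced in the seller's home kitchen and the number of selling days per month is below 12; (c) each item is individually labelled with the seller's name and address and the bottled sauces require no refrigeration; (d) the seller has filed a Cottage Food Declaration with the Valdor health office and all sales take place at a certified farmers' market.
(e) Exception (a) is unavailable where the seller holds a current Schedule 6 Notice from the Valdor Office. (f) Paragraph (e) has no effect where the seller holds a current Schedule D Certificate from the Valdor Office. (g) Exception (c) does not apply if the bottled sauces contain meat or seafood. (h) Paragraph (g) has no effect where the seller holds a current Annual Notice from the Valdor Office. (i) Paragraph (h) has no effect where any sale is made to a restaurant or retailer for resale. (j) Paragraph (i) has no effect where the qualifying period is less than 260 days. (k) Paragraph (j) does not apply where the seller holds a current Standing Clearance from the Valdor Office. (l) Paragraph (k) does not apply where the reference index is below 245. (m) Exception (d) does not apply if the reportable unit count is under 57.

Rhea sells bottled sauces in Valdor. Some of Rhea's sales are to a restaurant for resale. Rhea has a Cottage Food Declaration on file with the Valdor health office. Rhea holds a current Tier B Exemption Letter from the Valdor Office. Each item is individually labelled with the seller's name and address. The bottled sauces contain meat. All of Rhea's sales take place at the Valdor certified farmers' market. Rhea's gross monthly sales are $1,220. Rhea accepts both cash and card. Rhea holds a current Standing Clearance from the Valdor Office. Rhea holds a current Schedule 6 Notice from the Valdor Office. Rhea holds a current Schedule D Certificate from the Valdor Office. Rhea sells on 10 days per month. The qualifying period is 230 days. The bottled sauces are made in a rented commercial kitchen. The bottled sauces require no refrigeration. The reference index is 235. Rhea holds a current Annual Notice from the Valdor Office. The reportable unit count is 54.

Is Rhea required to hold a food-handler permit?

Exception (a) requires that gross monthly sales are below $1,180; but gross monthly sales are $1,220, not below $1,180, so (a) is unavailable.
Exception (b) fails — the bottled sauces are made in a commercial kitchen, not a home kitchen.
Exception (c): items are individually labelled; the bottled sauces are shelf-stable — every condition holds. Under paragraphs (g)–(l): (g) would limit (c) — the bottled sauces contain meat — but (h) sets (g) aside: (h) operates — a current Annual Notice is held. (i) would limit (h) — some sales are to a restaurant for resale — but (j) sets (i) aside: (j) is triggered — the qualifying period is 230 days, less than the 260 days limit. (k) would limit (j) — a current Standing Clearance is held — but (l) sets (k) aside: (l) operates against (k): the reference index is 235, below the 245 limit. So (c) applies.
Exception (d)'s conditions are all satisfied: a Cottage Food Declaration is on file; all sales are at a certified farmers' market. However, paragraph (m) must be considered: (m) operates against (d): the reportable unit count is 54, under the 57 limit. So (d) is unavailable.

No — exception (c) applies; Rhea is not required to hold a food-handler permit.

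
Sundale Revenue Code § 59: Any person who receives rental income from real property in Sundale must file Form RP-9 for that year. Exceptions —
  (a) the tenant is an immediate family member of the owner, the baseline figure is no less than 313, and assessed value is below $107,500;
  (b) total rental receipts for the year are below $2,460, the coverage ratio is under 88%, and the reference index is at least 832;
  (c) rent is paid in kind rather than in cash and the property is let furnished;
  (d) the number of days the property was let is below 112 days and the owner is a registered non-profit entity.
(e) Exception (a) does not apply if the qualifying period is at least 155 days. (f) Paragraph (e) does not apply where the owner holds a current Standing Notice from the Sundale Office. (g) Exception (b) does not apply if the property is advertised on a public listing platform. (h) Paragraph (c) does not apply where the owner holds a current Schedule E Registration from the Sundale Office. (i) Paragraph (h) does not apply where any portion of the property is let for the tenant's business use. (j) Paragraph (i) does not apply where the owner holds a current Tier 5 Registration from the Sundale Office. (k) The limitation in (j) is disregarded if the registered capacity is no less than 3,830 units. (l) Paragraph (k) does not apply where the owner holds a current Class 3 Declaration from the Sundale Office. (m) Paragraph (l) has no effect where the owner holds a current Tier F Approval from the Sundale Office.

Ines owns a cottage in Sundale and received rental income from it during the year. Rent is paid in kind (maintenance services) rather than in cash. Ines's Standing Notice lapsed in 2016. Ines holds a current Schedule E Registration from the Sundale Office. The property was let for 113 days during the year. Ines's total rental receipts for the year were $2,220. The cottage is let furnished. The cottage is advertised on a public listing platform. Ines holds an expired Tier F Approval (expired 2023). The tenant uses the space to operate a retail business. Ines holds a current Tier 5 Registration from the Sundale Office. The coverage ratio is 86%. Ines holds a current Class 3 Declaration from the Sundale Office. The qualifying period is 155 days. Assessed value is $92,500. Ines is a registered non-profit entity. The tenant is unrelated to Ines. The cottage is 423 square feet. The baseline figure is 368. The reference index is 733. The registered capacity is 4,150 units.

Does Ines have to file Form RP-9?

Exception (a) requires that the tenant is an immediate family member of the owner; but the tenant is unrelated to the owner, so (a) is unavailable.
Exception (b) does not apply: the reference index is 733, short of 832.
All of (c)'s requirements are met (rent is paid in kind; the property is let furnished). But: (h) operates against (c): a current Schedule E Registration is held. (i) is engaged (the space is let for business use), but is displaced by (j): (j) applies — a current Tier 5 Registration is held. (k) would limit (j) — the registered capacity is 4,150 units, meeting the 3,830 units threshold — but (l) sets (k) aside: (l) operates against (k): a current Class 3 Declaration is held. (m), which would lift (l), does not operate here — the Tier F Approval is not current. So (c) is unavailable.
Exception (d) does not apply: the number of days the property was let is 113 days, not below 112 days.
Every exception is unavailable, so the rule governs.

Yes — Ines must file Form RP-9.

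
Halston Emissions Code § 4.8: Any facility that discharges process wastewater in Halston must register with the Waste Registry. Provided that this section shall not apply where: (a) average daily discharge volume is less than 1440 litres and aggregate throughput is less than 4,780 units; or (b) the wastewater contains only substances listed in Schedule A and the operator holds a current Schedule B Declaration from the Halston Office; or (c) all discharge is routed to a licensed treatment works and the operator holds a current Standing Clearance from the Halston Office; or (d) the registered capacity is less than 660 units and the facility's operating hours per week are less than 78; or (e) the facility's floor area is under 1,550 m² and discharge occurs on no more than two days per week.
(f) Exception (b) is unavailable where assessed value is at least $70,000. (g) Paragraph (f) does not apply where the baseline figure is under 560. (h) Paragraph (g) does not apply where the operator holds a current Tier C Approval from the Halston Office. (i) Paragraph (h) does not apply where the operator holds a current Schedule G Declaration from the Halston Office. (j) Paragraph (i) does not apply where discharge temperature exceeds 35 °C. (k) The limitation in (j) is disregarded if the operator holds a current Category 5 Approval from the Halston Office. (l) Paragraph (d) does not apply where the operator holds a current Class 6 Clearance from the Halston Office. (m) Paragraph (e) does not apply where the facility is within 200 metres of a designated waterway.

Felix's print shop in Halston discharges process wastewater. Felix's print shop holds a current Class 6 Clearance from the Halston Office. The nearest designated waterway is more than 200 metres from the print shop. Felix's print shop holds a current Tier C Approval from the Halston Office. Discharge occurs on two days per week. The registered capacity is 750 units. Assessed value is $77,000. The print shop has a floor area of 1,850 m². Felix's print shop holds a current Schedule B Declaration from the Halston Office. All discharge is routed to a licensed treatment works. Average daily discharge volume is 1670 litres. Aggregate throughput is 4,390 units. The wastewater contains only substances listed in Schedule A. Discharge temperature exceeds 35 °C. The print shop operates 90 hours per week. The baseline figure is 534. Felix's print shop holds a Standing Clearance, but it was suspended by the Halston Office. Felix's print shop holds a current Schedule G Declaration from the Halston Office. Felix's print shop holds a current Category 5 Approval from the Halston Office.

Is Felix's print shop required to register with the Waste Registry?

No — exception (b) applies; Felix's print shop is not required to register with the Waste Registry.

Exception (a) requires that average daily discharge volume is less than 1440 litres; but average daily discharge volume is 1670 litres, not less than 1440 litres, so (a) is unavailable.
Exception (b) is satisfied on its face — the wastewater is Schedule-A-only; a current Schedule B Declaration is held. Under paragraphs (f)–(k): (f) applies (assessed value is $77,000, meeting the $70,000 threshold), but is displaced by (g): (g) operates against (f): the baseline figure is 534, under the 560 limit. (h) would limit (g) — a current Tier C Approval is held — but (i) sets (h) aside: (i) operates against (h): a current Schedule G Declaration is held. (j) would limit (i) — discharge temperature exceeds 35 °C — but (k) sets (j) aside: (k) operates against (j): a current Category 5 Approval is held. (b) remains available.
Exception (c) requires that the operator holds a current Standing Clearance from the Halston Office; but the Standing Clearance is not current, so (c) is unavailable.
Exception (d) does not apply: the registered capacity is 750 units, not less than 660 units.
Exception (e) requires that the facility's floor area is under 1,550 m²; but the facility's floor area is 1,850 m², not under 1,550 m², so (e) is unavailable.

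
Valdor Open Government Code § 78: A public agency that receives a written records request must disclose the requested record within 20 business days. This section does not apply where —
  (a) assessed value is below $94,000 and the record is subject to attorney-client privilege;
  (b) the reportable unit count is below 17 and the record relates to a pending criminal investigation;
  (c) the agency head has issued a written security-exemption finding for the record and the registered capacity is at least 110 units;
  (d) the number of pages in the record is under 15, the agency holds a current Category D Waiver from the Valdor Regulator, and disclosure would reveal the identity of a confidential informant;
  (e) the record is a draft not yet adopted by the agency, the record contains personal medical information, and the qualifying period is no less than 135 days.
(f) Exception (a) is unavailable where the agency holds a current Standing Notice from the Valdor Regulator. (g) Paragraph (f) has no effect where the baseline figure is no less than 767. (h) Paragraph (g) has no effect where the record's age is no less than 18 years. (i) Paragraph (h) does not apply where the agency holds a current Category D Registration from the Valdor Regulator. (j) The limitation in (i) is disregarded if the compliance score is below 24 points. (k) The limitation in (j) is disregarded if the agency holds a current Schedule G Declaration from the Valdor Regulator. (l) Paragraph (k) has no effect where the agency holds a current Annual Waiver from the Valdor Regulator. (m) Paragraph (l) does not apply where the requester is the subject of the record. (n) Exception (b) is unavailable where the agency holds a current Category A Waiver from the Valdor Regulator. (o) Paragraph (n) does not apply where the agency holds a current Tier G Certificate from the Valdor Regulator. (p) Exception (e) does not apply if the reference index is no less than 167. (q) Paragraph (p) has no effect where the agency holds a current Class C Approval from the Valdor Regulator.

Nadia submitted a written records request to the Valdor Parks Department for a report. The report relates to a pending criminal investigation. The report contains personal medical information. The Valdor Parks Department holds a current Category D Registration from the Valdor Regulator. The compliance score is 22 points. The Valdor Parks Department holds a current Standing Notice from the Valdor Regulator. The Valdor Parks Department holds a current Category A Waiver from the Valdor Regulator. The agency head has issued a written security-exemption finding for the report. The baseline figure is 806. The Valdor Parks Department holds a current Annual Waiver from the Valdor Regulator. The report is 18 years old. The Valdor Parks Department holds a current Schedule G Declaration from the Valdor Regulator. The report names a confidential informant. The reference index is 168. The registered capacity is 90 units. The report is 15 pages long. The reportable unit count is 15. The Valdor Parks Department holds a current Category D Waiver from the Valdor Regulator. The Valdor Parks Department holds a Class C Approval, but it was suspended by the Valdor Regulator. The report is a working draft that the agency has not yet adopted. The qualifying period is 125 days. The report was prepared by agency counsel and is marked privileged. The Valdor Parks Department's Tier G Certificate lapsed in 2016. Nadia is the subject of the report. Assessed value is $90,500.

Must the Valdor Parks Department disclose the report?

All of (a)'s requirements are met (assessed value is $90,500, below the $94,000 limit; the report is privileged). Under paragraphs (f)–(m): (f) operates (a current Standing Notice is held), but yields to (g): (g) operates — the baseline figure is 806, meeting the 767 threshold. (h) would limit (g) — the record's age is 18 years, meeting the 18 years threshold — but (i) sets (h) aside: (i) applies — a current Category D Registration is held. (j) would limit (i) — the compliance score is 22 points, below the 24 points limit — but (k) sets (j) aside: (k) operates — a current Schedule G Declaration is held. (l) would limit (k) — a current Annual Waiver is held — but (m) sets (l) aside: (m) applies — Nadia is the subject of the report. So (a) applies.
All of (b)'s requirements are met (the reportable unit count is 15, below the 17 limit; the report relates to a pending investigation). However, paragraphs (n)–(o) must be considered: (n) operates against (b): a current Category A Waiver is held. (o) is not engaged (no current Tier G Certificate is held), so (n) stands. So (b) is unavailable.
Exception (c) does not apply: the registered capacity is 90 units, short of 110 units.
Exception (d) requires that the number of pages in the record is under 15; but the number of pages in the record is 15, not under 15, so (d) is unavailable.
Exception (e) does not apply: the qualifying period is 125 days, short of 135 days.

No — exception (a) applies; the Valdor Parks Department is not required to disclose the report.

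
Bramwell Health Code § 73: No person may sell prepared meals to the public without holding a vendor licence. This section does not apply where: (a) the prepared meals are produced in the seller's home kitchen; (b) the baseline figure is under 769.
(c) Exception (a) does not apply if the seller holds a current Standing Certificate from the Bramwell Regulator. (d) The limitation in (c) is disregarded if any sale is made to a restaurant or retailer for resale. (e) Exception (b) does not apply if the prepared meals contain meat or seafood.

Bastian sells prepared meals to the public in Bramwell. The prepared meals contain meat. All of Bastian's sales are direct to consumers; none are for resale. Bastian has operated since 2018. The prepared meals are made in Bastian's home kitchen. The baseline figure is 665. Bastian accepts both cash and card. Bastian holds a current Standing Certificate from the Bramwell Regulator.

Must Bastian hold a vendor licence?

Yes — Bastian must hold a vendor licence.

Exception (a) is satisfied on its face — the prepared meals are home-kitchen produced. But applying paragraphs (c)–(d): (c) is engaged — a current Standing Certificate is held. (d), which would lift (c), is not triggered — no sales are for resale. So (a) is unavailable.
Exception (b) is satisfied on its face — the baseline figure is 665, under the 769 limit. However, paragraph (e) must be considered: (e) operates against (b): the prepared meals contain meat. So (b) is unavailable.
No exception applies. The general rule governs.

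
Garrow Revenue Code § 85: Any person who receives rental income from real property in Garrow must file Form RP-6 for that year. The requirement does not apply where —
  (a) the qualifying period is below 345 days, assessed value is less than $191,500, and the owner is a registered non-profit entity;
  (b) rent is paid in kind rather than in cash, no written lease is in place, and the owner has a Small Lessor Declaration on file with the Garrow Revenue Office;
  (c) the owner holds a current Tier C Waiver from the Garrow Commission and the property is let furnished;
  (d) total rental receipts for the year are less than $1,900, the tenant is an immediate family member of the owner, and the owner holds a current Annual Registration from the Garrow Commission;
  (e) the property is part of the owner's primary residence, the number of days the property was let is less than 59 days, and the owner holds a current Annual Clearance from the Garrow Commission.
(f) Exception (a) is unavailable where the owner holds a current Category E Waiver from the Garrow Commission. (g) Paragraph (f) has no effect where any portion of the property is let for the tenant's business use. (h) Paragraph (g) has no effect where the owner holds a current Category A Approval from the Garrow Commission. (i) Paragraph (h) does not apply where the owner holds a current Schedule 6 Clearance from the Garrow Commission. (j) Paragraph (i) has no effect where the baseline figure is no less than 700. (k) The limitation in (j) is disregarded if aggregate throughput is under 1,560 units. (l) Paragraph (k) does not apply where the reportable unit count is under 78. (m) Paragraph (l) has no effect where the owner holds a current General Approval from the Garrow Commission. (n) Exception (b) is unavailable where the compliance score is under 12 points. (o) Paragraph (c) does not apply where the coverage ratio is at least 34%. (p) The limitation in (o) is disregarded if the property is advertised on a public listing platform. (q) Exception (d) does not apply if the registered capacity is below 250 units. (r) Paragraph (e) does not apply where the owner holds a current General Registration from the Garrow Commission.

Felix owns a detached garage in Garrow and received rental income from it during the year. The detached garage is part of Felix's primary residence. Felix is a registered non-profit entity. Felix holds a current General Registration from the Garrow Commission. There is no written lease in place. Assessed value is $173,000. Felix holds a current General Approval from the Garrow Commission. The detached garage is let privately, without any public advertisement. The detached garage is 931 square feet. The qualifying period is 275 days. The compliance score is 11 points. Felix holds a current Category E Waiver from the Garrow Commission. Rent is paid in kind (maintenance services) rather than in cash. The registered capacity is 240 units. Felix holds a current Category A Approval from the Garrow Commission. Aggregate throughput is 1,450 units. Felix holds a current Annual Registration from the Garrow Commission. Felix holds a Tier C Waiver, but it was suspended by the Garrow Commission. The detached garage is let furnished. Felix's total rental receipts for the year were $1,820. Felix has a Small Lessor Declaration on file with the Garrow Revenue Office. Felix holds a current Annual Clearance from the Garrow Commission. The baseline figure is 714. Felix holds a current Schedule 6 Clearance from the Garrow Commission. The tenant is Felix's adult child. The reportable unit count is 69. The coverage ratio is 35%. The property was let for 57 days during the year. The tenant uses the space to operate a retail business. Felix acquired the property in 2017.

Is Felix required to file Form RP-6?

Exception (a)'s conditions are all satisfied: the qualifying period is 275 days, below the 345 days limit; assessed value is $173,000, less than the $191,500 limit; Felix is a registered non-profit. Considering the limiting provisions: (f) would limit (a) — a current Category E Waiver is held — but (g) sets (f) aside: (g) operates against (f): the space is let for business use. (h) would limit (g) — a current Category A Approval is held — but (i) sets (h) aside: (i) operates — a current Schedule 6 Clearance is held. (j) would limit (i) — the baseline figure is 714, meeting the 700 threshold — but (k) sets (j) aside: (k) operates against (j): aggregate throughput is 1,450 units, under the 1,560 units limit. (l) would limit (k) — the reportable unit count is 69, under the 78 limit — but (m) sets (l) aside: (m) is engaged — a current General Approval is held. (a) remains available.
Exception (b)'s conditions are all satisfied: rent is paid in kind; there is no written lease; a Small Lessor Declaration is on file. But applying paragraph (n): (n) is engaged — the compliance score is 11 points, under the 12 points limit. So (b) is unavailable.
Exception (c) fails — no current Tier C Waiver is held.
Exception (d) is satisfied on its face — total rental receipts for the year are $1,820, less than the $1,900 limit; the tenant is an immediate family member; a current Annual Registration is held. Turning to paragraph (q): (q) operates against (d): the registered capacity is 240 units, below the 250 units limit. Exception (d) does not apply.
Exception (e) is satisfied on its face — the detached garage is part of the primary residence; the number of days the property was let is 57 days, less than the 59 days limit; a current Annual Clearance is held. However, paragraph (r) must be considered: (r) operates — a current General Registration is held. So (e) is unavailable.

No — exception (a) applies; Felix is not required to file Form RP-6.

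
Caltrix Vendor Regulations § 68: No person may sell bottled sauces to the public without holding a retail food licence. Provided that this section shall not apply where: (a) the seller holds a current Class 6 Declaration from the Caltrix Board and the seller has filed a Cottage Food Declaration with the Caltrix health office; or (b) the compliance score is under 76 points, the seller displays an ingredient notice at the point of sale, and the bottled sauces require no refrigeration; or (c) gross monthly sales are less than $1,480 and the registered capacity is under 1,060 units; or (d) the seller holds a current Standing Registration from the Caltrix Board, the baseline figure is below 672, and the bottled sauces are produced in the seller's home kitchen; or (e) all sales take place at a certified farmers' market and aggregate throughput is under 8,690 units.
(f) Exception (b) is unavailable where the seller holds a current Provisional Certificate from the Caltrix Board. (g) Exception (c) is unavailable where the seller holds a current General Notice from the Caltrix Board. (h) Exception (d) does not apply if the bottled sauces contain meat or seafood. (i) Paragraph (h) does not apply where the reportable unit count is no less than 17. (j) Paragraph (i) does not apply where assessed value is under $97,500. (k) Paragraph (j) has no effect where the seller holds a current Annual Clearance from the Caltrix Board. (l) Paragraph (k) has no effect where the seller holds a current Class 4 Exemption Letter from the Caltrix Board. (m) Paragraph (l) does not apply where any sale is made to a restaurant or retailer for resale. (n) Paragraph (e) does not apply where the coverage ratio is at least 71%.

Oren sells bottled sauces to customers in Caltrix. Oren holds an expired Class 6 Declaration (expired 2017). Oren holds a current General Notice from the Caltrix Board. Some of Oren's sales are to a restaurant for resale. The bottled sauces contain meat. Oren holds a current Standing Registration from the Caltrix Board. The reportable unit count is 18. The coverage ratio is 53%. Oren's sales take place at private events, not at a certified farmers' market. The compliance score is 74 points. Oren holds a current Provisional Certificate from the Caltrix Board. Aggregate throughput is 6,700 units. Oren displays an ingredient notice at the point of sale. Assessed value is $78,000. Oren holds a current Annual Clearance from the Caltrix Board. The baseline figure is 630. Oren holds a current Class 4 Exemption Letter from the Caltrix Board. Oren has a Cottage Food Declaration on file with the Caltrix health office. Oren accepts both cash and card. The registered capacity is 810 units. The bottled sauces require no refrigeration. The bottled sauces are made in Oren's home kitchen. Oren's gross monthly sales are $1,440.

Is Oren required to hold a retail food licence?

No — exception (d) applies; Oren is not required to hold a retail food licence.

Exception (a) fails — there is no Class 6 Declaration in force.
Exception (b): the compliance score is 74 points, under the 76 points limit; an ingredient notice is displayed; the bottled sauces are shelf-stable — every condition holds. However, paragraph (f) must be considered: (f) is triggered — a current Provisional Certificate is held. Exception (b) does not apply.
Exception (c)'s conditions are all satisfied: gross monthly sales are $1,440, less than the $1,480 limit; the registered capacity is 810 units, under the 1,060 units limit. But applying paragraph (g): (g) operates against (c): a current General Notice is held. Exception (c) does not apply.
Exception (d): a current Standing Registration is held; the baseline figure is 630, below the 672 limit; the bottled sauces are home-kitchen produced — every condition holds. Considering the limiting provisions: (h) is triggered (the bottled sauces contain meat), but is itself disapplied by (i): (i) operates against (h): the reportable unit count is 18, meeting the 17 threshold. (j) is triggered (assessed value is $78,000, under the $97,500 limit), but is displaced by (k): (k) operates against (j): a current Annual Clearance is held. (l) would limit (k) — a current Class 4 Exemption Letter is held — but (m) sets (l) aside: (m) operates against (l): some sales are to a restaurant for resale. Exception (d) stands.
Exception (e) requires that all sales take place at a certified farmers' market; but sales are at private events, not a certified farmers' market, so (e) is unavailable.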